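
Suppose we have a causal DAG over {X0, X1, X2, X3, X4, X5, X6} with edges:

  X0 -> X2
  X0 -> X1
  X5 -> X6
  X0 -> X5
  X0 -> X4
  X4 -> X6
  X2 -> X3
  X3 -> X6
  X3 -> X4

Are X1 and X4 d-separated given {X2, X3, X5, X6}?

No

There are 5 undirected paths between X1 and X4; checking each against the conditioning set {X2, X3, X5, X6}:
  1. X1 ← X0 → X5 → X6 ← X4 — X0:fork[open]; X5:chain[blocks]; X6:collider[open] ⇒ blocked
  2. X1 ← X0 → X5 → X6 ← X3 → X4 — X0:fork[open]; X5:chain[blocks]; X6:collider[open]; X3:fork[blocks] ⇒ blocked
  3. X1 ← X0 → X4 — X0:fork[open] ⇒ active
  4. X1 ← X0 → X2 → X3 → X6 ← X4 — X0:fork[open]; X2:chain[blocks]; X3:chain[blocks]; X6:collider[open] ⇒ blocked
  5. X1 ← X0 → X2 → X3 → X4 — X0:fork[open]; X2:chain[blocks]; X3:chain[blocks] ⇒ blocked
At least one path is unblocked, so d-separation fails.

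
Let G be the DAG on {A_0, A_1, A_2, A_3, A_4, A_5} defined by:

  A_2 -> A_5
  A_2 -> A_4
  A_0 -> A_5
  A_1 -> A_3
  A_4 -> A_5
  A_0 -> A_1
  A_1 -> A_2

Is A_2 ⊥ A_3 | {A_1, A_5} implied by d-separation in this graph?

There are 3 undirected paths between A_2 and A_3; checking each against the conditioning set {A_1, A_5}:
Path 1: A_2 ← A_1 → A_3
  A_1 is a fork here and A_1 is conditioned on, so the path is blocked at A_1.
Path 2: A_2 → A_5 ← A_0 → A_1 → A_3
  A_1 is a chain here and A_1 is conditioned on, so the path is blocked at A_1.
Path 3: A_2 → A_4 → A_5 ← A_0 → A_1 → A_3
  A_1 is a chain here and A_1 is conditioned on, so the path is blocked at A_1.
All paths are blocked; A_2 ⊥ A_3 | {A_1, A_5} holds.

Yes — A_2 and A_3 are d-separated given {A_1, A_5}.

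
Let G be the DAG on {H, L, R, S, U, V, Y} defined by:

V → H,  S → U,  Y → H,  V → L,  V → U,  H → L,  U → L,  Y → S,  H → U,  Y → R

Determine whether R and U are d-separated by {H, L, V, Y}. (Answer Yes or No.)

Yes — R and U are d-separated given {H, L, V, Y}.

Enumerating the 6 paths from R to U and testing each for blocking by {H, L, V, Y}:
  1. R ← Y → H ← V → U — Y:fork[blocks]; H:collider[open]; V:fork[blocks] ⇒ blocked
  2. R ← Y → H ← V → L ← U — Y:fork[blocks]; H:collider[open]; V:fork[blocks]; L:collider[open] ⇒ blocked
  3. R ← Y → H → U — Y:fork[blocks]; H:chain[blocks] ⇒ blocked
  4. R ← Y → H → L ← V → U — Y:fork[blocks]; H:chain[blocks]; L:collider[open]; V:fork[blocks] ⇒ blocked
  5. R ← Y → H → L ← U — Y:fork[blocks]; H:chain[blocks]; L:collider[open] ⇒ blocked
  6. R ← Y → S → U — Y:fork[blocks]; S:chain[open] ⇒ blocked
All paths are blocked; R ⊥ U | {H, L, V, Y} holds.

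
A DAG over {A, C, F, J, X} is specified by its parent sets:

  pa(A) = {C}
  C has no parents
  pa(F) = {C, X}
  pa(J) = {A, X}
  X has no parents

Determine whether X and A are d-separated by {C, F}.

Enumerating the 2 paths from X to A and testing each for blocking by {C, F}:
Path 1: X → F ← C → A
  C is a fork here and C is conditioned on, so the path is blocked at C.
Path 2: X → J ← A
  J is a collider here and neither J nor any of its descendants is conditioned on, so the collider stays closed — the path is blocked at J.
Since every path is blocked, d-separation holds.

Yes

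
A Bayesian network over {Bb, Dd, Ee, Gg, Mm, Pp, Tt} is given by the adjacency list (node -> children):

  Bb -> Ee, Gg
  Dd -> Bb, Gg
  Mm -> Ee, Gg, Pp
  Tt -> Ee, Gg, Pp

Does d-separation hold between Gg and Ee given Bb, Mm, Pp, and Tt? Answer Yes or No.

Yes

Enumerating the 6 paths from Gg to Ee and testing each for blocking by {Bb, Mm, Pp, Tt}:
  1. Gg ← Bb → Ee — Bb:fork[blocks] ⇒ blocked
  2. Gg ← Tt → Pp ← Mm → Ee — Tt:fork[blocks]; Pp:collider[open]; Mm:fork[blocks] ⇒ blocked
  3. Gg ← Tt → Ee — Tt:fork[blocks] ⇒ blocked
  4. Gg ← Dd → Bb → Ee — Dd:fork[open]; Bb:chain[blocks] ⇒ blocked
  5. Gg ← Mm → Pp ← Tt → Ee — Mm:fork[blocks]; Pp:collider[open]; Tt:fork[blocks] ⇒ blocked
  6. Gg ← Mm → Ee — Mm:fork[blocks] ⇒ blocked
Since every path is blocked, d-separation holds.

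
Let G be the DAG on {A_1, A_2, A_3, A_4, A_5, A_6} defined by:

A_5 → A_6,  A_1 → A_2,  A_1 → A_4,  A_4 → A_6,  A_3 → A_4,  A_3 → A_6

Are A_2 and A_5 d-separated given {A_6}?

No

2 paths connect A_2 and A_5; each must be blocked for d-separation to hold:
Path 1: A_2 ← A_1 → A_4 ← A_3 → A_6 ← A_5
  A_1 is a fork and A_1 is not conditioned on; A_4 is a collider and its descendant A_6 is conditioned on, which opens it; A_3 is a fork and A_3 is not conditioned on; A_6 is a collider and A_6 is conditioned on, which opens it — no node blocks this path, so it is active.
Path 2: A_2 ← A_1 → A_4 → A_6 ← A_5
  A_1 is a fork and A_1 is not conditioned on; A_4 is a chain and A_4 is not conditioned on; A_6 is a collider and A_6 is conditioned on, which opens it — no node blocks this path, so it is active.
Since the path A_2 ← A_1 → A_4 ← A_3 → A_6 ← A_5 is active, A_2 and A_5 are not d-separated given {A_6}.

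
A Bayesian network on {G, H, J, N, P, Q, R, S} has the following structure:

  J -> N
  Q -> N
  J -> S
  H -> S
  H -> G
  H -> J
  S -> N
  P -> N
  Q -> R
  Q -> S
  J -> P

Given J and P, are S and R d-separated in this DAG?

There are 6 undirected paths between S and R; checking each against the conditioning set {J, P}:
Path 1: S ← Q → R
  Q is a fork and Q is not conditioned on — no node blocks this path, so it is active.
Path 2: S → N ← Q → R
  N is a collider here and neither N nor any of its descendants is conditioned on, so the collider stays closed — the path is blocked at N.
Path 3: S ← J → P → N ← Q → R
  J is a fork here and J is conditioned on, so the path is blocked at J.
Path 4: S ← J → N ← Q → R
  J is a fork here and J is conditioned on, so the path is blocked at J.
Path 5: S ← H → J → P → N ← Q → R
  J is a chain here and J is conditioned on, so the path is blocked at J.
Path 6: S ← H → J → N ← Q → R
  J is a chain here and J is conditioned on, so the path is blocked at J.
At least one path is unblocked, so d-separation fails.

No — S and R are not d-separated given {J, P}.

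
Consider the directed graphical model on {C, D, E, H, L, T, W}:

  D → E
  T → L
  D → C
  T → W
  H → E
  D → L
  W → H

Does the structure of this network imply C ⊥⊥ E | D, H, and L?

Enumerating the 2 paths from C to E and testing each for blocking by {D, H, L}:
  1. C ← D → E — D:fork[blocks] ⇒ blocked
  2. C ← D → L ← T → W → H → E — D:fork[blocks]; L:collider[open]; T:fork[open]; W:chain[open]; H:chain[blocks] ⇒ blocked
All paths are blocked; C ⊥ E | {D, H, L} holds.

Yes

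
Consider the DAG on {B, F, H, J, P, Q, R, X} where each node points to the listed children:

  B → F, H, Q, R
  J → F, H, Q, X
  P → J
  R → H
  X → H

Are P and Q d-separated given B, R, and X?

No

6 paths connect P and Q; each must be blocked for d-separation to hold:
Path 1: P → J → H ← B → Q
  H is a collider here and neither H nor any of its descendants is conditioned on, so the collider stays closed — the path is blocked at H.
Path 2: P → J → H ← R ← B → Q
  H is a collider here and neither H nor any of its descendants is conditioned on, so the collider stays closed — the path is blocked at H.
Path 3: P → J → F ← B → Q
  F is a collider here and neither F nor any of its descendants is conditioned on, so the collider stays closed — the path is blocked at F.
Path 4: P → J → Q
  J is a chain and J is not conditioned on — no node blocks this path, so it is active.
Path 5: P → J → X → H ← B → Q
  X is a chain here and X is conditioned on, so the path is blocked at X.
Path 6: P → J → X → H ← R ← B → Q
  X is a chain here and X is conditioned on, so the path is blocked at X.
Because an active path exists, P and Q are not d-separated.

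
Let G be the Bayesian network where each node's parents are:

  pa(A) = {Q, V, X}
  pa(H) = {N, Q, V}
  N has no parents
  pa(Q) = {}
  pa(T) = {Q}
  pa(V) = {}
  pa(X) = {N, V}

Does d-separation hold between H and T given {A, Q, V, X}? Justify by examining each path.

5 paths connect H and T; each must be blocked for d-separation to hold:
Path 1: H ← Q → T
  Q is a fork here and Q is conditioned on, so the path is blocked at Q.
Path 2: H ← N → X → A ← Q → T
  X is a chain here and X is conditioned on, so the path is blocked at X.
Path 3: H ← N → X ← V → A ← Q → T
  V is a fork here and V is conditioned on, so the path is blocked at V.
Path 4: H ← V → A ← Q → T
  V is a fork here and V is conditioned on, so the path is blocked at V.
Path 5: H ← V → X → A ← Q → T
  V is a fork here and V is conditioned on, so the path is blocked at V.
All paths are blocked; H ⊥ T | {A, Q, V, X} holds.

Yes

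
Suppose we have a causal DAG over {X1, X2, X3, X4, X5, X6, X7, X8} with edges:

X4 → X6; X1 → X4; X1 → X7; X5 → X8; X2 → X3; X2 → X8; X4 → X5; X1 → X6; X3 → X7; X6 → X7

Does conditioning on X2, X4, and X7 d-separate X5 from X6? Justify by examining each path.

Yes

There are 6 undirected paths between X5 and X6; checking each against the conditioning set {X2, X4, X7}:
Path 1: X5 → X8 ← X2 → X3 → X7 ← X1 → X6
  X8 is a collider here and neither X8 nor any of its descendants is conditioned on, so the collider stays closed — the path is blocked at X8.
Path 2: X5 → X8 ← X2 → X3 → X7 ← X1 → X4 → X6
  X8 is a collider here and neither X8 nor any of its descendants is conditioned on, so the collider stays closed — the path is blocked at X8.
Path 3: X5 → X8 ← X2 → X3 → X7 ← X6
  X8 is a collider here and neither X8 nor any of its descendants is conditioned on, so the collider stays closed — the path is blocked at X8.
Path 4: X5 ← X4 ← X1 → X6
  X4 is a chain here and X4 is conditioned on, so the path is blocked at X4.
Path 5: X5 ← X4 ← X1 → X7 ← X6
  X4 is a chain here and X4 is conditioned on, so the path is blocked at X4.
Path 6: X5 ← X4 → X6
  X4 is a fork here and X4 is conditioned on, so the path is blocked at X4.
Since every path is blocked, d-separation holds.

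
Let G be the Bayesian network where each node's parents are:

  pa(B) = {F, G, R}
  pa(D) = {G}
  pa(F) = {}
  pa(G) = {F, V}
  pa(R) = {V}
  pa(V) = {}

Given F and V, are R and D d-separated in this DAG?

Yes

3 paths connect R and D; each must be blocked for d-separation to hold:
  1. R → B ← F → G → D — B:collider[blocks]; F:fork[blocks]; G:chain[open] ⇒ blocked
  2. R → B ← G → D — B:collider[blocks]; G:fork[open] ⇒ blocked
  3. R ← V → G → D — V:fork[blocks]; G:chain[open] ⇒ blocked
Since every path is blocked, d-separation holds.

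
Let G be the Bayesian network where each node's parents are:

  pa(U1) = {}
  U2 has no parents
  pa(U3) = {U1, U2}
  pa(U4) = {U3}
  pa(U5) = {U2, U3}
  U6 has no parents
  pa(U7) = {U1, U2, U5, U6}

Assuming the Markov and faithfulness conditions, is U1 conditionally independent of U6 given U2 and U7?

No — U1 and U6 are not d-separated given {U2, U7}.

There are 5 undirected paths between U1 and U6; checking each against the conditioning set {U2, U7}:
Path 1: U1 → U3 → U5 ← U2 → U7 ← U6
  U2 is a fork here and U2 is conditioned on, so the path is blocked at U2.
Path 2: U1 → U3 → U5 → U7 ← U6
  U3 is a chain and U3 is not conditioned on; U5 is a chain and U5 is not conditioned on; U7 is a collider and U7 is conditioned on, which opens it — no node blocks this path, so it is active.
Path 3: U1 → U3 ← U2 → U5 → U7 ← U6
  U2 is a fork here and U2 is conditioned on, so the path is blocked at U2.
Path 4: U1 → U3 ← U2 → U7 ← U6
  U2 is a fork here and U2 is conditioned on, so the path is blocked at U2.
Path 5: U1 → U7 ← U6
  U7 is a collider and U7 is conditioned on, which opens it — no node blocks this path, so it is active.
At least one path is unblocked, so d-separation fails.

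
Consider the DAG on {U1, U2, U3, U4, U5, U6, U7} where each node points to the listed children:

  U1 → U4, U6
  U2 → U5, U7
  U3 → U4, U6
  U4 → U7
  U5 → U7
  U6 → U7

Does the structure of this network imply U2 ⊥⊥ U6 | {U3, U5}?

There are 6 undirected paths between U2 and U6; checking each against the conditioning set {U3, U5}:
  1. U2 → U7 ← U6 — U7:collider[blocks] ⇒ blocked
  2. U2 → U7 ← U4 ← U1 → U6 — U7:collider[blocks]; U4:chain[open]; U1:fork[open] ⇒ blocked
  3. U2 → U7 ← U4 ← U3 → U6 — U7:collider[blocks]; U4:chain[open]; U3:fork[blocks] ⇒ blocked
  4. U2 → U5 → U7 ← U6 — U5:chain[blocks]; U7:collider[blocks] ⇒ blocked
  5. U2 → U5 → U7 ← U4 ← U1 → U6 — U5:chain[blocks]; U7:collider[blocks]; U4:chain[open]; U1:fork[open] ⇒ blocked
  6. U2 → U5 → U7 ← U4 ← U3 → U6 — U5:chain[blocks]; U7:collider[blocks]; U4:chain[open]; U3:fork[blocks] ⇒ blocked
Since every path is blocked, d-separation holds.

Yes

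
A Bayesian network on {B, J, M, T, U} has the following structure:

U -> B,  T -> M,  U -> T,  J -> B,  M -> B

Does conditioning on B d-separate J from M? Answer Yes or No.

No

Enumerating the 2 paths from J to M and testing each for blocking by {B}:
Path 1: J → B ← U → T → M
  B is a collider and B is conditioned on, which opens it; U is a fork and U is not conditioned on; T is a chain and T is not conditioned on — no node blocks this path, so it is active.
Path 2: J → B ← M
  B is a collider and B is conditioned on, which opens it — no node blocks this path, so it is active.
At least one path is unblocked, so d-separation fails.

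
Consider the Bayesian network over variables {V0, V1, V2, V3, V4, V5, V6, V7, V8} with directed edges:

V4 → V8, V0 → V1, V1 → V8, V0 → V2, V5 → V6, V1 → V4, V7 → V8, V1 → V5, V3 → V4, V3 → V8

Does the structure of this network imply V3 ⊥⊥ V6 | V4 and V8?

Enumerating the 4 paths from V3 to V6 and testing each for blocking by {V4, V8}:
Path 1: V3 → V8 ← V1 → V5 → V6
  V8 is a collider and V8 is conditioned on, which opens it; V1 is a fork and V1 is not conditioned on; V5 is a chain and V5 is not conditioned on — no node blocks this path, so it is active.
Path 2: V3 → V8 ← V4 ← V1 → V5 → V6
  V4 is a chain here and V4 is conditioned on, so the path is blocked at V4.
Path 3: V3 → V4 → V8 ← V1 → V5 → V6
  V4 is a chain here and V4 is conditioned on, so the path is blocked at V4.
Path 4: V3 → V4 ← V1 → V5 → V6
  V4 is a collider and V4 is conditioned on, which opens it; V1 is a fork and V1 is not conditioned on; V5 is a chain and V5 is not conditioned on — no node blocks this path, so it is active.
At least one path is unblocked, so d-separation fails.

No — V3 and V6 are not d-separated given {V4, V8}.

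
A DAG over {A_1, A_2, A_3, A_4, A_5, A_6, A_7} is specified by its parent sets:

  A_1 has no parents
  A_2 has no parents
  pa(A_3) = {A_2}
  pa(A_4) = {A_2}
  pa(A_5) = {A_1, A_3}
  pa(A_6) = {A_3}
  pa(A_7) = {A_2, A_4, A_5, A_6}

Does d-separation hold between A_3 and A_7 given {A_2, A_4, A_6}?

No

We examine all 4 paths between A_3 and A_7:
  1. A_3 → A_5 → A_7 — A_5:chain[open] ⇒ active
  2. A_3 → A_6 → A_7 — A_6:chain[blocks] ⇒ blocked
  3. A_3 ← A_2 → A_7 — A_2:fork[blocks] ⇒ blocked
  4. A_3 ← A_2 → A_4 → A_7 — A_2:fork[blocks]; A_4:chain[blocks] ⇒ blocked
Since the path A_3 → A_5 → A_7 is active, A_3 and A_7 are not d-separated given {A_2, A_4, A_6}.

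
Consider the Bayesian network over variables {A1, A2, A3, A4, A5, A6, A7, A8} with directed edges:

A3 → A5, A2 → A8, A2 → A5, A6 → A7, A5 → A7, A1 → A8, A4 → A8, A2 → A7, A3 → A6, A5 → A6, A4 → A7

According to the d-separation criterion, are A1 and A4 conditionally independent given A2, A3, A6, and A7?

Yes

There are 5 undirected paths between A1 and A4; checking each against the conditioning set {A2, A3, A6, A7}:
Path 1: A1 → A8 ← A2 → A7 ← A4
  A8 is a collider here and neither A8 nor any of its descendants is conditioned on, so the collider stays closed — the path is blocked at A8.
Path 2: A1 → A8 ← A2 → A5 → A6 → A7 ← A4
  A8 is a collider here and neither A8 nor any of its descendants is conditioned on, so the collider stays closed — the path is blocked at A8.
Path 3: A1 → A8 ← A2 → A5 ← A3 → A6 → A7 ← A4
  A8 is a collider here and neither A8 nor any of its descendants is conditioned on, so the collider stays closed — the path is blocked at A8.
Path 4: A1 → A8 ← A2 → A5 → A7 ← A4
  A8 is a collider here and neither A8 nor any of its descendants is conditioned on, so the collider stays closed — the path is blocked at A8.
Path 5: A1 → A8 ← A4
  A8 is a collider here and neither A8 nor any of its descendants is conditioned on, so the collider stays closed — the path is blocked at A8.
All paths are blocked; A1 ⊥ A4 | {A2, A3, A6, A7} holds.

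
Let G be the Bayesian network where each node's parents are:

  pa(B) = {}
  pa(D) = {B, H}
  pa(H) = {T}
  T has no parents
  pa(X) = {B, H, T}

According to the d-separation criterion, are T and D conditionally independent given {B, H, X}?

We examine all 4 paths between T and D:
Path 1: T → H → D
  H is a chain here and H is conditioned on, so the path is blocked at H.
Path 2: T → H → X ← B → D
  H is a chain here and H is conditioned on, so the path is blocked at H.
Path 3: T → X ← B → D
  B is a fork here and B is conditioned on, so the path is blocked at B.
Path 4: T → X ← H → D
  H is a fork here and H is conditioned on, so the path is blocked at H.
Since every path is blocked, d-separation holds.

Yes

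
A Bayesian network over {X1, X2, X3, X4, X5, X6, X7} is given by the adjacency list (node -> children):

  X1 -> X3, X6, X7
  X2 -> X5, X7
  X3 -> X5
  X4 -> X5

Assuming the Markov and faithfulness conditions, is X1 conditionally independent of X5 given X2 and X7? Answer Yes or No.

We examine all 2 paths between X1 and X5:
Path 1: X1 → X7 ← X2 → X5
  X2 is a fork here and X2 is conditioned on, so the path is blocked at X2.
Path 2: X1 → X3 → X5
  X3 is a chain and X3 is not conditioned on — no node blocks this path, so it is active.
Because an active path exists, X1 and X5 are not d-separated.

No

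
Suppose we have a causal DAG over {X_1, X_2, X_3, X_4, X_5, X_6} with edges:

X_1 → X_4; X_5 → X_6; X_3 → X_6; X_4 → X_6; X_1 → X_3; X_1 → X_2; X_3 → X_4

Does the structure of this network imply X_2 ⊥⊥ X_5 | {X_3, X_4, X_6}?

There are 4 undirected paths between X_2 and X_5; checking each against the conditioning set {X_3, X_4, X_6}:
  1. X_2 ← X_1 → X_4 → X_6 ← X_5 — X_1:fork[open]; X_4:chain[blocks]; X_6:collider[open] ⇒ blocked
  2. X_2 ← X_1 → X_4 ← X_3 → X_6 ← X_5 — X_1:fork[open]; X_4:collider[open]; X_3:fork[blocks]; X_6:collider[open] ⇒ blocked
  3. X_2 ← X_1 → X_3 → X_4 → X_6 ← X_5 — X_1:fork[open]; X_3:chain[blocks]; X_4:chain[blocks]; X_6:collider[open] ⇒ blocked
  4. X_2 ← X_1 → X_3 → X_6 ← X_5 — X_1:fork[open]; X_3:chain[blocks]; X_6:collider[open] ⇒ blocked
Since every path is blocked, d-separation holds.

Yes — X_2 and X_5 are d-separated given {X_3, X_4, X_6}.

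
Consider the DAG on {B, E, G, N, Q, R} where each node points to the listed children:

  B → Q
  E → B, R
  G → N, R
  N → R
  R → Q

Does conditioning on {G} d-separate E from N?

Yes

We examine all 4 paths between E and N:
  1. E → R ← N — R:collider[blocks] ⇒ blocked
  2. E → R ← G → N — R:collider[blocks]; G:fork[blocks] ⇒ blocked
  3. E → B → Q ← R ← N — B:chain[open]; Q:collider[blocks]; R:chain[open] ⇒ blocked
  4. E → B → Q ← R ← G → N — B:chain[open]; Q:collider[blocks]; R:chain[open]; G:fork[blocks] ⇒ blocked
Every path is blocked, so E and N are d-separated given {G}.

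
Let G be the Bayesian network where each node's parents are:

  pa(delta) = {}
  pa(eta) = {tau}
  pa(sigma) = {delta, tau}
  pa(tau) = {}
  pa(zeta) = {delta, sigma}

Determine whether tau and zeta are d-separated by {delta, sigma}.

There are 2 undirected paths between tau and zeta; checking each against the conditioning set {delta, sigma}:
Path 1: tau → sigma → zeta
  sigma is a chain here and sigma is conditioned on, so the path is blocked at sigma.
Path 2: tau → sigma ← delta → zeta
  delta is a fork here and delta is conditioned on, so the path is blocked at delta.
All paths are blocked; tau ⊥ zeta | {delta, sigma} holds.

Yes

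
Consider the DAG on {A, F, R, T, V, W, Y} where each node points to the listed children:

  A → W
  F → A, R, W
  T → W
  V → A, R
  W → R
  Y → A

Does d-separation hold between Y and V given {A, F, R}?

No

There are 5 undirected paths between Y and V; checking each against the conditioning set {A, F, R}:
Path 1: Y → A ← F → W → R ← V
  F is a fork here and F is conditioned on, so the path is blocked at F.
Path 2: Y → A ← F → R ← V
  F is a fork here and F is conditioned on, so the path is blocked at F.
Path 3: Y → A → W ← F → R ← V
  A is a chain here and A is conditioned on, so the path is blocked at A.
Path 4: Y → A → W → R ← V
  A is a chain here and A is conditioned on, so the path is blocked at A.
Path 5: Y → A ← V
  A is a collider and A is conditioned on, which opens it — no node blocks this path, so it is active.
Since the path Y → A ← V is active, Y and V are not d-separated given {A, F, R}.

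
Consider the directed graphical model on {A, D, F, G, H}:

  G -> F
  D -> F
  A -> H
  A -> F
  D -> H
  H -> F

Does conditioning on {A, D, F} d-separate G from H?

Enumerating the 3 paths from G to H and testing each for blocking by {A, D, F}:
Path 1: G → F ← H
  F is a collider and F is conditioned on, which opens it — no node blocks this path, so it is active.
Path 2: G → F ← D → H
  D is a fork here and D is conditioned on, so the path is blocked at D.
Path 3: G → F ← A → H
  A is a fork here and A is conditioned on, so the path is blocked at A.
Because an active path exists, G and H are not d-separated.

No — G and H are not d-separated given {A, D, F}.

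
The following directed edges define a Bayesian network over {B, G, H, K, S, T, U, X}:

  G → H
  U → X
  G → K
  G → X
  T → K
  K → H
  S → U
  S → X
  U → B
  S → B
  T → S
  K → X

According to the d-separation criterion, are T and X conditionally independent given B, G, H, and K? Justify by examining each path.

We examine all 6 paths between T and X:
Path 1: T → K ← G → X
  G is a fork here and G is conditioned on, so the path is blocked at G.
Path 2: T → K → H ← G → X
  K is a chain here and K is conditioned on, so the path is blocked at K.
Path 3: T → K → X
  K is a chain here and K is conditioned on, so the path is blocked at K.
Path 4: T → S → B ← U → X
  S is a chain and S is not conditioned on; B is a collider and B is conditioned on, which opens it; U is a fork and U is not conditioned on — no node blocks this path, so it is active.
Path 5: T → S → X
  S is a chain and S is not conditioned on — no node blocks this path, so it is active.
Path 6: T → S → U → X
  S is a chain and S is not conditioned on; U is a chain and U is not conditioned on — no node blocks this path, so it is active.
Since the path T → S → B ← U → X is active, T and X are not d-separated given {B, G, H, K}.

No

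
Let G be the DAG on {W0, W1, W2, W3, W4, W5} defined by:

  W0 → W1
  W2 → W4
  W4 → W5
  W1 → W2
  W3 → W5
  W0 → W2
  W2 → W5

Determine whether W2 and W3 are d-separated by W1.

Enumerating the 2 paths from W2 to W3 and testing each for blocking by {W1}:
Path 1: W2 → W4 → W5 ← W3
  W5 is a collider here and neither W5 nor any of its descendants is conditioned on, so the collider stays closed — the path is blocked at W5.
Path 2: W2 → W5 ← W3
  W5 is a collider here and neither W5 nor any of its descendants is conditioned on, so the collider stays closed — the path is blocked at W5.
All paths are blocked; W2 ⊥ W3 | {W1} holds.

Yes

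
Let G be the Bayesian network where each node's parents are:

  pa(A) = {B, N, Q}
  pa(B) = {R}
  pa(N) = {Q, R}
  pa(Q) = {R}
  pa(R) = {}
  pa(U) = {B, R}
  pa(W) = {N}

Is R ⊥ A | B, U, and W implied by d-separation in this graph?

There are 6 undirected paths between R and A; checking each against the conditioning set {B, U, W}:
  1. R → U ← B → A — U:collider[open]; B:fork[blocks] ⇒ blocked
  2. R → Q → A — Q:chain[open] ⇒ active
  3. R → Q → N → A — Q:chain[open]; N:chain[open] ⇒ active
  4. R → B → A — B:chain[blocks] ⇒ blocked
  5. R → N ← Q → A — N:collider[open]; Q:fork[open] ⇒ active
  6. R → N → A — N:chain[open] ⇒ active
At least one path is unblocked, so d-separation fails.

No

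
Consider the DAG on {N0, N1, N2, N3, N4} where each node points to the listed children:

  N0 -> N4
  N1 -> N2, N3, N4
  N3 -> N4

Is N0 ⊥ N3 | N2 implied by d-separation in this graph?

There are 2 undirected paths between N0 and N3; checking each against the conditioning set {N2}:
  1. N0 → N4 ← N3 — N4:collider[blocks] ⇒ blocked
  2. N0 → N4 ← N1 → N3 — N4:collider[blocks]; N1:fork[open] ⇒ blocked
All paths are blocked; N0 ⊥ N3 | {N2} holds.

Yes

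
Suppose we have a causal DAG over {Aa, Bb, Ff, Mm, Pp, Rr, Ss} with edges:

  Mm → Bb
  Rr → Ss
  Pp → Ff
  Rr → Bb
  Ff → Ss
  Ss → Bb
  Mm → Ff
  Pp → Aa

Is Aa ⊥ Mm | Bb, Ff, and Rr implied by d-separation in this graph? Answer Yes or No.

3 paths connect Aa and Mm; each must be blocked for d-separation to hold:
Path 1: Aa ← Pp → Ff ← Mm
  Pp is a fork and Pp is not conditioned on; Ff is a collider and Ff is conditioned on, which opens it — no node blocks this path, so it is active.
Path 2: Aa ← Pp → Ff → Ss ← Rr → Bb ← Mm
  Ff is a chain here and Ff is conditioned on, so the path is blocked at Ff.
Path 3: Aa ← Pp → Ff → Ss → Bb ← Mm
  Ff is a chain here and Ff is conditioned on, so the path is blocked at Ff.
Since the path Aa ← Pp → Ff ← Mm is active, Aa and Mm are not d-separated given {Bb, Ff, Rr}.

No — Aa and Mm are not d-separated given {Bb, Ff, Rr}.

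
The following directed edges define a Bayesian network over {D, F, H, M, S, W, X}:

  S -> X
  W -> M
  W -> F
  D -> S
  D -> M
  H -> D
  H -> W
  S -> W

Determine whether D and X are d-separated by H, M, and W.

No

Enumerating the 3 paths from D to X and testing each for blocking by {H, M, W}:
Path 1: D → M ← W ← S → X
  W is a chain here and W is conditioned on, so the path is blocked at W.
Path 2: D ← H → W ← S → X
  H is a fork here and H is conditioned on, so the path is blocked at H.
Path 3: D → S → X
  S is a chain and S is not conditioned on — no node blocks this path, so it is active.
Since the path D → S → X is active, D and X are not d-separated given {H, M, W}.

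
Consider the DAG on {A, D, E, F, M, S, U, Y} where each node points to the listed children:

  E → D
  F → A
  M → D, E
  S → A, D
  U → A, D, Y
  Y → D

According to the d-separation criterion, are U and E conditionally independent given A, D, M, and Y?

No — U and E are not d-separated given {A, D, M, Y}.

Enumerating the 6 paths from U to E and testing each for blocking by {A, D, M, Y}:
Path 1: U → A ← S → D ← M → E
  M is a fork here and M is conditioned on, so the path is blocked at M.
Path 2: U → A ← S → D ← E
  A is a collider and A is conditioned on, which opens it; S is a fork and S is not conditioned on; D is a collider and D is conditioned on, which opens it — no node blocks this path, so it is active.
Path 3: U → D ← M → E
  M is a fork here and M is conditioned on, so the path is blocked at M.
Path 4: U → D ← E
  D is a collider and D is conditioned on, which opens it — no node blocks this path, so it is active.
Path 5: U → Y → D ← M → E
  Y is a chain here and Y is conditioned on, so the path is blocked at Y.
Path 6: U → Y → D ← E
  Y is a chain here and Y is conditioned on, so the path is blocked at Y.
Because an active path exists, U and E are not d-separated.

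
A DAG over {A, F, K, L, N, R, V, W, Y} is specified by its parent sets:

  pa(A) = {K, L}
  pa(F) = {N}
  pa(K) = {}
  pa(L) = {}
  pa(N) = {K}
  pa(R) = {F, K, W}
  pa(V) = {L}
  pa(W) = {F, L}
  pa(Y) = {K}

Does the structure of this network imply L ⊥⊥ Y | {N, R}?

Enumerating the 5 paths from L to Y and testing each for blocking by {N, R}:
Path 1: L → W → R ← K → Y
  W is a chain and W is not conditioned on; R is a collider and R is conditioned on, which opens it; K is a fork and K is not conditioned on — no node blocks this path, so it is active.
Path 2: L → W → R ← F ← N ← K → Y
  N is a chain here and N is conditioned on, so the path is blocked at N.
Path 3: L → W ← F → R ← K → Y
  W is a collider and its descendant R is conditioned on, which opens it; F is a fork and F is not conditioned on; R is a collider and R is conditioned on, which opens it; K is a fork and K is not conditioned on — no node blocks this path, so it is active.
Path 4: L → W ← F ← N ← K → Y
  N is a chain here and N is conditioned on, so the path is blocked at N.
Path 5: L → A ← K → Y
  A is a collider here and neither A nor any of its descendants is conditioned on, so the collider stays closed — the path is blocked at A.
Because an active path exists, L and Y are not d-separated.

No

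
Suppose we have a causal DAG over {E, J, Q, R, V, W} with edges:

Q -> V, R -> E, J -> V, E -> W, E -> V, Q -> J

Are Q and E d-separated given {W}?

Yes — Q and E are d-separated given {W}.

There are 2 undirected paths between Q and E; checking each against the conditioning set {W}:
  1. Q → J → V ← E — J:chain[open]; V:collider[blocks] ⇒ blocked
  2. Q → V ← E — V:collider[blocks] ⇒ blocked
All paths are blocked; Q ⊥ E | {W} holds.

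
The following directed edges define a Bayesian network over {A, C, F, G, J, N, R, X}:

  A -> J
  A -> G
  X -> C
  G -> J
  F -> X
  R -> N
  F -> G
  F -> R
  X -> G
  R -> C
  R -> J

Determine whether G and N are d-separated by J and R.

Yes

There are 6 undirected paths between G and N; checking each against the conditioning set {J, R}:
  1. G → J ← R → N — J:collider[open]; R:fork[blocks] ⇒ blocked
  2. G ← A → J ← R → N — A:fork[open]; J:collider[open]; R:fork[blocks] ⇒ blocked
  3. G ← F → R → N — F:fork[open]; R:chain[blocks] ⇒ blocked
  4. G ← F → X → C ← R → N — F:fork[open]; X:chain[open]; C:collider[blocks]; R:fork[blocks] ⇒ blocked
  5. G ← X → C ← R → N — X:fork[open]; C:collider[blocks]; R:fork[blocks] ⇒ blocked
  6. G ← X ← F → R → N — X:chain[open]; F:fork[open]; R:chain[blocks] ⇒ blocked
Every path is blocked, so G and N are d-separated given {J, R}.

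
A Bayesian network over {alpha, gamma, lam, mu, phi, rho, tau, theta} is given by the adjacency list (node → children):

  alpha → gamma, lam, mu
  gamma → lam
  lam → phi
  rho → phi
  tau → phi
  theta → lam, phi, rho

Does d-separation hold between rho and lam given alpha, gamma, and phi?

There are 4 undirected paths between rho and lam; checking each against the conditioning set {alpha, gamma, phi}:
  1. rho ← theta → lam — theta:fork[open] ⇒ active
  2. rho ← theta → phi ← lam — theta:fork[open]; phi:collider[open] ⇒ active
  3. rho → phi ← lam — phi:collider[open] ⇒ active
  4. rho → phi ← theta → lam — phi:collider[open]; theta:fork[open] ⇒ active
Since the path rho ← theta → lam is active, rho and lam are not d-separated given {alpha, gamma, phi}.

No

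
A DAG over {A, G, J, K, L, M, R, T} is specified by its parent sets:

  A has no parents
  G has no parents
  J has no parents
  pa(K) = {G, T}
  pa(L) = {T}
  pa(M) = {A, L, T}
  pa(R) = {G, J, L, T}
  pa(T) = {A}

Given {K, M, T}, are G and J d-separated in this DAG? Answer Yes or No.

Yes — G and J are d-separated given {K, M, T}.

5 paths connect G and J; each must be blocked for d-separation to hold:
Path 1: G → R ← J
  R is a collider here and neither R nor any of its descendants is conditioned on, so the collider stays closed — the path is blocked at R.
Path 2: G → K ← T → M ← L → R ← J
  T is a fork here and T is conditioned on, so the path is blocked at T.
Path 3: G → K ← T → L → R ← J
  T is a fork here and T is conditioned on, so the path is blocked at T.
Path 4: G → K ← T → R ← J
  T is a fork here and T is conditioned on, so the path is blocked at T.
Path 5: G → K ← T ← A → M ← L → R ← J
  T is a chain here and T is conditioned on, so the path is blocked at T.
All paths are blocked; G ⊥ J | {K, M, T} holds.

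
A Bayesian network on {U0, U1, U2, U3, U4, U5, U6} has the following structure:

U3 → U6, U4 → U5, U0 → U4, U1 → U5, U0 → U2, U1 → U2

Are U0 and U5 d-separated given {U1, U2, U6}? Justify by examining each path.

2 paths connect U0 and U5; each must be blocked for d-separation to hold:
  1. U0 → U2 ← U1 → U5 — U2:collider[open]; U1:fork[blocks] ⇒ blocked
  2. U0 → U4 → U5 — U4:chain[open] ⇒ active
Because an active path exists, U0 and U5 are not d-separated.

No — U0 and U5 are not d-separated given {U1, U2, U6}.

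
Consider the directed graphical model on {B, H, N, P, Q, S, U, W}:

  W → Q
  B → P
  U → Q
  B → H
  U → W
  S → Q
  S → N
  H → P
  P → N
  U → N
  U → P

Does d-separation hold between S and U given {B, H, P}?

Yes

Enumerating the 4 paths from S to U and testing each for blocking by {B, H, P}:
  1. S → Q ← U — Q:collider[blocks] ⇒ blocked
  2. S → Q ← W ← U — Q:collider[blocks]; W:chain[open] ⇒ blocked
  3. S → N ← P ← U — N:collider[blocks]; P:chain[blocks] ⇒ blocked
  4. S → N ← U — N:collider[blocks] ⇒ blocked
All paths are blocked; S ⊥ U | {B, H, P} holds.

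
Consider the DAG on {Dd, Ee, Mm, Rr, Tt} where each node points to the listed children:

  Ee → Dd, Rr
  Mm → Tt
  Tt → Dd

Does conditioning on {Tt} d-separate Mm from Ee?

There is one path between Mm and Ee:
Path 1: Mm → Tt → Dd ← Ee
  Tt is a chain here and Tt is conditioned on, so the path is blocked at Tt.
All paths are blocked; Mm ⊥ Ee | {Tt} holds.

Yes — Mm and Ee are d-separated given {Tt}.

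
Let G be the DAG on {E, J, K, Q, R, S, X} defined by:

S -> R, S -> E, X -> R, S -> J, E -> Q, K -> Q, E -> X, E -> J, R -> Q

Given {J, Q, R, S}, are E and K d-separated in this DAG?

No

There are 4 undirected paths between E and K; checking each against the conditioning set {J, Q, R, S}:
Path 1: E → X → R → Q ← K
  R is a chain here and R is conditioned on, so the path is blocked at R.
Path 2: E ← S → R → Q ← K
  S is a fork here and S is conditioned on, so the path is blocked at S.
Path 3: E → J ← S → R → Q ← K
  S is a fork here and S is conditioned on, so the path is blocked at S.
Path 4: E → Q ← K
  Q is a collider and Q is conditioned on, which opens it — no node blocks this path, so it is active.
At least one path is unblocked, so d-separation fails.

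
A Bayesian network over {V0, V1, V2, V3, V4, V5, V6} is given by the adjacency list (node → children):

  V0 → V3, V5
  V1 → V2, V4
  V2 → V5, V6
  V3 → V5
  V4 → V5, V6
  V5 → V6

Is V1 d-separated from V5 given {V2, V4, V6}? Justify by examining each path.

Yes — V1 and V5 are d-separated given {V2, V4, V6}.

6 paths connect V1 and V5; each must be blocked for d-separation to hold:
Path 1: V1 → V2 → V6 ← V5
  V2 is a chain here and V2 is conditioned on, so the path is blocked at V2.
Path 2: V1 → V2 → V6 ← V4 → V5
  V2 is a chain here and V2 is conditioned on, so the path is blocked at V2.
Path 3: V1 → V2 → V5
  V2 is a chain here and V2 is conditioned on, so the path is blocked at V2.
Path 4: V1 → V4 → V6 ← V5
  V4 is a chain here and V4 is conditioned on, so the path is blocked at V4.
Path 5: V1 → V4 → V6 ← V2 → V5
  V4 is a chain here and V4 is conditioned on, so the path is blocked at V4.
Path 6: V1 → V4 → V5
  V4 is a chain here and V4 is conditioned on, so the path is blocked at V4.
All paths are blocked; V1 ⊥ V5 | {V2, V4, V6} holds.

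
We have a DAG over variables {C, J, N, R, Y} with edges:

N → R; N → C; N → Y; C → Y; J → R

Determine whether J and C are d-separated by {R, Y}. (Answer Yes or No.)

We examine all 2 paths between J and C:
Path 1: J → R ← N → Y ← C
  R is a collider and R is conditioned on, which opens it; N is a fork and N is not conditioned on; Y is a collider and Y is conditioned on, which opens it — no node blocks this path, so it is active.
Path 2: J → R ← N → C
  R is a collider and R is conditioned on, which opens it; N is a fork and N is not conditioned on — no node blocks this path, so it is active.
At least one path is unblocked, so d-separation fails.

No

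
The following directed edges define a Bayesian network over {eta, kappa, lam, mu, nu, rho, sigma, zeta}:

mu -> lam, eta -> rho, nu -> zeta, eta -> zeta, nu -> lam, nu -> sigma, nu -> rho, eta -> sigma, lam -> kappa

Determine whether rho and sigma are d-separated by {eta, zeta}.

No

Enumerating the 4 paths from rho to sigma and testing each for blocking by {eta, zeta}:
Path 1: rho ← nu → sigma
  nu is a fork and nu is not conditioned on — no node blocks this path, so it is active.
Path 2: rho ← nu → zeta ← eta → sigma
  eta is a fork here and eta is conditioned on, so the path is blocked at eta.
Path 3: rho ← eta → sigma
  eta is a fork here and eta is conditioned on, so the path is blocked at eta.
Path 4: rho ← eta → zeta ← nu → sigma
  eta is a fork here and eta is conditioned on, so the path is blocked at eta.
Because an active path exists, rho and sigma are not d-separated.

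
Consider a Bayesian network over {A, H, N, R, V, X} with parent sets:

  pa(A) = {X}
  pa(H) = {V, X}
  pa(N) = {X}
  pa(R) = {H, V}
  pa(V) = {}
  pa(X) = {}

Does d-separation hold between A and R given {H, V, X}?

Yes

There are 2 undirected paths between A and R; checking each against the conditioning set {H, V, X}:
Path 1: A ← X → H ← V → R
  X is a fork here and X is conditioned on, so the path is blocked at X.
Path 2: A ← X → H → R
  X is a fork here and X is conditioned on, so the path is blocked at X.
Every path is blocked, so A and R are d-separated given {H, V, X}.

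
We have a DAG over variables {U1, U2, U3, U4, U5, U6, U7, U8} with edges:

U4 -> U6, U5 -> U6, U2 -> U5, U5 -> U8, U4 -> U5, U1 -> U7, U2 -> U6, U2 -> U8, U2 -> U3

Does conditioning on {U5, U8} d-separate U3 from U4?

No

We examine all 6 paths between U3 and U4:
Path 1: U3 ← U2 → U6 ← U4
  U6 is a collider here and neither U6 nor any of its descendants is conditioned on, so the collider stays closed — the path is blocked at U6.
Path 2: U3 ← U2 → U6 ← U5 ← U4
  U6 is a collider here and neither U6 nor any of its descendants is conditioned on, so the collider stays closed — the path is blocked at U6.
Path 3: U3 ← U2 → U5 → U6 ← U4
  U5 is a chain here and U5 is conditioned on, so the path is blocked at U5.
Path 4: U3 ← U2 → U5 ← U4
  U2 is a fork and U2 is not conditioned on; U5 is a collider and U5 is conditioned on, which opens it — no node blocks this path, so it is active.
Path 5: U3 ← U2 → U8 ← U5 → U6 ← U4
  U5 is a fork here and U5 is conditioned on, so the path is blocked at U5.
Path 6: U3 ← U2 → U8 ← U5 ← U4
  U5 is a chain here and U5 is conditioned on, so the path is blocked at U5.
At least one path is unblocked, so d-separation fails.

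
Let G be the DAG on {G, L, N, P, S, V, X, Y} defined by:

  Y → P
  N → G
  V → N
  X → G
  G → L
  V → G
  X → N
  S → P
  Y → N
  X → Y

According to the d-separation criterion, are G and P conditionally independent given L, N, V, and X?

Yes

Enumerating the 6 paths from G to P and testing each for blocking by {L, N, V, X}:
  1. G ← X → Y → P — X:fork[blocks]; Y:chain[open] ⇒ blocked
  2. G ← X → N ← Y → P — X:fork[blocks]; N:collider[open]; Y:fork[open] ⇒ blocked
  3. G ← V → N ← Y → P — V:fork[blocks]; N:collider[open]; Y:fork[open] ⇒ blocked
  4. G ← V → N ← X → Y → P — V:fork[blocks]; N:collider[open]; X:fork[blocks]; Y:chain[open] ⇒ blocked
  5. G ← N ← Y → P — N:chain[blocks]; Y:fork[open] ⇒ blocked
  6. G ← N ← X → Y → P — N:chain[blocks]; X:fork[blocks]; Y:chain[open] ⇒ blocked
Since every path is blocked, d-separation holds.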